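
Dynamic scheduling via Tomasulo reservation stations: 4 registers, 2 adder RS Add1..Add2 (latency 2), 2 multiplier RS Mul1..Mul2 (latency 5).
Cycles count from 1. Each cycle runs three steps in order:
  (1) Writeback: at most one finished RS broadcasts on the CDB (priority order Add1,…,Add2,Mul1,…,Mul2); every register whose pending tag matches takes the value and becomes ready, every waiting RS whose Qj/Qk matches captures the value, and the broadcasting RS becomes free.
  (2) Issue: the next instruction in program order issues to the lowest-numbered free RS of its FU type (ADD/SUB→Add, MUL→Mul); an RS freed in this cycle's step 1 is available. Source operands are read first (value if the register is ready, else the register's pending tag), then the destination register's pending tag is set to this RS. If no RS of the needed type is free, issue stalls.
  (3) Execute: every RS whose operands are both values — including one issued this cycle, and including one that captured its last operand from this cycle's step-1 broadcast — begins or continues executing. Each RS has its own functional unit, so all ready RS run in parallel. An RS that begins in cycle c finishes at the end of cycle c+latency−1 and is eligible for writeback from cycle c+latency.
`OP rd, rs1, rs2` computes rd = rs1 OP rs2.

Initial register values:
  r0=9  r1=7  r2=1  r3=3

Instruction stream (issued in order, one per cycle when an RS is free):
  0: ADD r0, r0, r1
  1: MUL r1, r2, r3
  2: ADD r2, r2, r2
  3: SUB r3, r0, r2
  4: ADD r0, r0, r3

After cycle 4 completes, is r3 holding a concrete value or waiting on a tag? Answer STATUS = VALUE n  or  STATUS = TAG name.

STATUS = TAG Add2

c1: issue ADD r0<-Add1 | r0:Add1,r1:7,r2:1,r3:3
c2: issue MUL r1<-Mul1 | r0:Add1,r1:Mul1,r2:1,r3:3
c3: CDB Add1=16; issue ADD r2<-Add1 | r0:16,r1:Mul1,r2:Add1,r3:3
c4: issue SUB r3<-Add2 | r0:16,r1:Mul1,r2:Add1,r3:Add2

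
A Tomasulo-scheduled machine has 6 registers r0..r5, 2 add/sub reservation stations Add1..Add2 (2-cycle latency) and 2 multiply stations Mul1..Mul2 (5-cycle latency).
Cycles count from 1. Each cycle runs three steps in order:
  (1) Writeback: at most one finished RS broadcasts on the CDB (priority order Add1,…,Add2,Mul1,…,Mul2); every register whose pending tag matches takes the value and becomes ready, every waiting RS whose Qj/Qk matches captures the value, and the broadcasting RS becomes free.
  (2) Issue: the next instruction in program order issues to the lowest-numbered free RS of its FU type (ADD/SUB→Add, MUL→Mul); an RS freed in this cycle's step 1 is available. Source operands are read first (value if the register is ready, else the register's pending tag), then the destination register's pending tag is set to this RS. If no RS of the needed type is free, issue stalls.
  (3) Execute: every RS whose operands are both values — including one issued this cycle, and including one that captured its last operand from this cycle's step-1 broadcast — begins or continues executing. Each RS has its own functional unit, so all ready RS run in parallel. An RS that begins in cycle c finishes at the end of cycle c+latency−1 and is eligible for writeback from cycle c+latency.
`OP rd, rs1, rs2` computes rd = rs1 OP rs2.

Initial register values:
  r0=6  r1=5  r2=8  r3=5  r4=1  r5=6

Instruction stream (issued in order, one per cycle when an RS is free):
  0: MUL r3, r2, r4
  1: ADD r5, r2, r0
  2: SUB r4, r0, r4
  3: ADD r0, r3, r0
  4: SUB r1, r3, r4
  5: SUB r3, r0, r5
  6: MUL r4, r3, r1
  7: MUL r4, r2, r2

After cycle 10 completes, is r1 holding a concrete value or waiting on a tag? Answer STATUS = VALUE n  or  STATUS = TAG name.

  c1: issue MUL r3<-Mul1  regs: r0:6,r1:5,r2:8,r3:Mul1,r4:1,r5:6
  c2: issue ADD r5<-Add1  regs: r0:6,r1:5,r2:8,r3:Mul1,r4:1,r5:Add1
  c3: issue SUB r4<-Add2  regs: r0:6,r1:5,r2:8,r3:Mul1,r4:Add2,r5:Add1
  c4: CDB Add1=14; issue ADD r0<-Add1  regs: r0:Add1,r1:5,r2:8,r3:Mul1,r4:Add2,r5:14
  c5: CDB Add2=5; issue SUB r1<-Add2  regs: r0:Add1,r1:Add2,r2:8,r3:Mul1,r4:5,r5:14
  c6: CDB Mul1=8; stall  regs: r0:Add1,r1:Add2,r2:8,r3:8,r4:5,r5:14
  c7: stall  regs: r0:Add1,r1:Add2,r2:8,r3:8,r4:5,r5:14
  c8: CDB Add1=14; issue SUB r3<-Add1  regs: r0:14,r1:Add2,r2:8,r3:Add1,r4:5,r5:14
  c9: CDB Add2=3; issue MUL r4<-Mul1  regs: r0:14,r1:3,r2:8,r3:Add1,r4:Mul1,r5:14
  c10: CDB Add1=0; issue MUL r4<-Mul2  regs: r0:14,r1:3,r2:8,r3:0,r4:Mul2,r5:14

STATUS = VALUE 3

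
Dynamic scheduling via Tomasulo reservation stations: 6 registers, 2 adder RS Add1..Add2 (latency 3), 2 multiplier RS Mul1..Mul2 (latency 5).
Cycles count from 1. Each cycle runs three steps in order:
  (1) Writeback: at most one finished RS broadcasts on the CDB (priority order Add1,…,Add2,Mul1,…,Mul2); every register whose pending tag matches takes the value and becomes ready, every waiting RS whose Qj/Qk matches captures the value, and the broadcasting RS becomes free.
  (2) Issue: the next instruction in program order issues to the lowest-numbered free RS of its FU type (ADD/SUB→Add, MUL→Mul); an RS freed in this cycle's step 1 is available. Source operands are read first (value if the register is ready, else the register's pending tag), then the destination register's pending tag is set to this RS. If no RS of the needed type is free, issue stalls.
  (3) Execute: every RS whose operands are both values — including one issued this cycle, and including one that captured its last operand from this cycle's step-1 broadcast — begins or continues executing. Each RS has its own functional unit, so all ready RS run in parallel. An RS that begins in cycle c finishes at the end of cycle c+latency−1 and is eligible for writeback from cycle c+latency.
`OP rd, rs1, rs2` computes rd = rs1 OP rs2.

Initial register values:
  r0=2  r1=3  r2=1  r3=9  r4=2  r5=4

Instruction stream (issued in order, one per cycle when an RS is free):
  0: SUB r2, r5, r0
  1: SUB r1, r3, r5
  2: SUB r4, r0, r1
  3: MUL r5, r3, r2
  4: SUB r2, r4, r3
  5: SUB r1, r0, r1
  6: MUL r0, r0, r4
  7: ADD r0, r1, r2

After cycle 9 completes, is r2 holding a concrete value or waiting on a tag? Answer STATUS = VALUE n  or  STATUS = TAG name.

STATUS = TAG Add2

  c1: issue SUB r2<-Add1  regs: r0:2,r1:3,r2:Add1,r3:9,r4:2,r5:4
  c2: issue SUB r1<-Add2  regs: r0:2,r1:Add2,r2:Add1,r3:9,r4:2,r5:4
  c3: stall  regs: r0:2,r1:Add2,r2:Add1,r3:9,r4:2,r5:4
  c4: CDB Add1=2; issue SUB r4<-Add1  regs: r0:2,r1:Add2,r2:2,r3:9,r4:Add1,r5:4
  c5: CDB Add2=5; issue MUL r5<-Mul1  regs: r0:2,r1:5,r2:2,r3:9,r4:Add1,r5:Mul1
  c6: issue SUB r2<-Add2  regs: r0:2,r1:5,r2:Add2,r3:9,r4:Add1,r5:Mul1
  c7: stall  regs: r0:2,r1:5,r2:Add2,r3:9,r4:Add1,r5:Mul1
  c8: CDB Add1=-3; issue SUB r1<-Add1  regs: r0:2,r1:Add1,r2:Add2,r3:9,r4:-3,r5:Mul1
  c9: issue MUL r0<-Mul2  regs: r0:Mul2,r1:Add1,r2:Add2,r3:9,r4:-3,r5:Mul1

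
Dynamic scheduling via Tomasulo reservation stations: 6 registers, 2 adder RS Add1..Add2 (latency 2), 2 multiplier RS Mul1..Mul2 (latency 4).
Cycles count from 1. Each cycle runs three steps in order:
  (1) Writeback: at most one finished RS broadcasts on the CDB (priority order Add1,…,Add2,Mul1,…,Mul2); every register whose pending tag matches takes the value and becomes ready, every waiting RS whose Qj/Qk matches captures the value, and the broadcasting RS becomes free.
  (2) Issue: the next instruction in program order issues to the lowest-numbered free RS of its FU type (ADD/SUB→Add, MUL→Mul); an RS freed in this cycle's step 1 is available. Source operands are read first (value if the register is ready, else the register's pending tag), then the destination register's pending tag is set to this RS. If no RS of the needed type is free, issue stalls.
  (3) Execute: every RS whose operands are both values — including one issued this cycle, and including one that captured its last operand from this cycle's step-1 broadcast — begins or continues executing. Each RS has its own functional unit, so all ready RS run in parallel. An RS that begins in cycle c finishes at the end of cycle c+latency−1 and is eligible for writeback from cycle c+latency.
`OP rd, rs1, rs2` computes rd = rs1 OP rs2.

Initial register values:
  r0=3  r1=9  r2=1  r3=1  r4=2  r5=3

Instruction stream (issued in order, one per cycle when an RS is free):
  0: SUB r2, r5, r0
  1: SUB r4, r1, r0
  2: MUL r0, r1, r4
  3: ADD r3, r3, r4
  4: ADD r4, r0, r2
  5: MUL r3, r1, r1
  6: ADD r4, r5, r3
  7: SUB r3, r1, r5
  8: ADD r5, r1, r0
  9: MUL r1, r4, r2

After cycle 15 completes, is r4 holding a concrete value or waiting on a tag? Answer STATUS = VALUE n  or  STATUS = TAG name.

STATUS = VALUE 84

cycle 1: issue SUB r2<-Add1 // r0:3,r1:9,r2:Add1,r3:1,r4:2,r5:3
cycle 2: issue SUB r4<-Add2 // r0:3,r1:9,r2:Add1,r3:1,r4:Add2,r5:3
cycle 3: CDB Add1=0; issue MUL r0<-Mul1 // r0:Mul1,r1:9,r2:0,r3:1,r4:Add2,r5:3
cycle 4: CDB Add2=6; issue ADD r3<-Add1 // r0:Mul1,r1:9,r2:0,r3:Add1,r4:6,r5:3
cycle 5: issue ADD r4<-Add2 // r0:Mul1,r1:9,r2:0,r3:Add1,r4:Add2,r5:3
cycle 6: CDB Add1=7; issue MUL r3<-Mul2 // r0:Mul1,r1:9,r2:0,r3:Mul2,r4:Add2,r5:3
cycle 7: issue ADD r4<-Add1 // r0:Mul1,r1:9,r2:0,r3:Mul2,r4:Add1,r5:3
cycle 8: CDB Mul1=54; stall // r0:54,r1:9,r2:0,r3:Mul2,r4:Add1,r5:3
cycle 9: stall // r0:54,r1:9,r2:0,r3:Mul2,r4:Add1,r5:3
cycle 10: CDB Add2=54; issue SUB r3<-Add2 // r0:54,r1:9,r2:0,r3:Add2,r4:Add1,r5:3
cycle 11: CDB Mul2=81; stall // r0:54,r1:9,r2:0,r3:Add2,r4:Add1,r5:3
cycle 12: CDB Add2=6; issue ADD r5<-Add2 // r0:54,r1:9,r2:0,r3:6,r4:Add1,r5:Add2
cycle 13: CDB Add1=84; issue MUL r1<-Mul1 // r0:54,r1:Mul1,r2:0,r3:6,r4:84,r5:Add2
cycle 14: CDB Add2=63 // r0:54,r1:Mul1,r2:0,r3:6,r4:84,r5:63
cycle 15: - // r0:54,r1:Mul1,r2:0,r3:6,r4:84,r5:63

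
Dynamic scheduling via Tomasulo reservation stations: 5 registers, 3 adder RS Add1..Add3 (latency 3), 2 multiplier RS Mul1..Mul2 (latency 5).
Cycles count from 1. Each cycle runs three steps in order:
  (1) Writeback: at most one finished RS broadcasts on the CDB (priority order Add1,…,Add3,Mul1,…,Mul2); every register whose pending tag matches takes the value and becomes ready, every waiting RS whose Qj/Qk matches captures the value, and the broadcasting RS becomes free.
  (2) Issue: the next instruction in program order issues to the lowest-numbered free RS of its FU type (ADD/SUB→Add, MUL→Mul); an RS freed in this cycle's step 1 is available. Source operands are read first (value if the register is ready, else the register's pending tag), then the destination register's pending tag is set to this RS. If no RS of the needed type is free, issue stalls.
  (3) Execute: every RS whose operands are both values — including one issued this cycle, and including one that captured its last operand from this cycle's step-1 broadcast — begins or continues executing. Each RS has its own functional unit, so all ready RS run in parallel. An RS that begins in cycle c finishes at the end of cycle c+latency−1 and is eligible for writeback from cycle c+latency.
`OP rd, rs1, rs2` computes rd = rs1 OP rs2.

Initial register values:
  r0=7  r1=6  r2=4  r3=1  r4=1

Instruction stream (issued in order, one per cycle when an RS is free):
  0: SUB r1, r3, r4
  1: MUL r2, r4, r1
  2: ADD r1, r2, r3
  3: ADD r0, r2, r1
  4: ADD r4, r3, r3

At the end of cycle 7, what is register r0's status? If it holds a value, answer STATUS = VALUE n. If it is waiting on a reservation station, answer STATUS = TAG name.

STATUS = TAG Add1

cycle 1: issue SUB r1<-Add1 // r0:7,r1:Add1,r2:4,r3:1,r4:1
cycle 2: issue MUL r2<-Mul1 // r0:7,r1:Add1,r2:Mul1,r3:1,r4:1
cycle 3: issue ADD r1<-Add2 // r0:7,r1:Add2,r2:Mul1,r3:1,r4:1
cycle 4: CDB Add1=0; issue ADD r0<-Add1 // r0:Add1,r1:Add2,r2:Mul1,r3:1,r4:1
cycle 5: issue ADD r4<-Add3 // r0:Add1,r1:Add2,r2:Mul1,r3:1,r4:Add3
cycle 6: - // r0:Add1,r1:Add2,r2:Mul1,r3:1,r4:Add3
cycle 7: - // r0:Add1,r1:Add2,r2:Mul1,r3:1,r4:Add3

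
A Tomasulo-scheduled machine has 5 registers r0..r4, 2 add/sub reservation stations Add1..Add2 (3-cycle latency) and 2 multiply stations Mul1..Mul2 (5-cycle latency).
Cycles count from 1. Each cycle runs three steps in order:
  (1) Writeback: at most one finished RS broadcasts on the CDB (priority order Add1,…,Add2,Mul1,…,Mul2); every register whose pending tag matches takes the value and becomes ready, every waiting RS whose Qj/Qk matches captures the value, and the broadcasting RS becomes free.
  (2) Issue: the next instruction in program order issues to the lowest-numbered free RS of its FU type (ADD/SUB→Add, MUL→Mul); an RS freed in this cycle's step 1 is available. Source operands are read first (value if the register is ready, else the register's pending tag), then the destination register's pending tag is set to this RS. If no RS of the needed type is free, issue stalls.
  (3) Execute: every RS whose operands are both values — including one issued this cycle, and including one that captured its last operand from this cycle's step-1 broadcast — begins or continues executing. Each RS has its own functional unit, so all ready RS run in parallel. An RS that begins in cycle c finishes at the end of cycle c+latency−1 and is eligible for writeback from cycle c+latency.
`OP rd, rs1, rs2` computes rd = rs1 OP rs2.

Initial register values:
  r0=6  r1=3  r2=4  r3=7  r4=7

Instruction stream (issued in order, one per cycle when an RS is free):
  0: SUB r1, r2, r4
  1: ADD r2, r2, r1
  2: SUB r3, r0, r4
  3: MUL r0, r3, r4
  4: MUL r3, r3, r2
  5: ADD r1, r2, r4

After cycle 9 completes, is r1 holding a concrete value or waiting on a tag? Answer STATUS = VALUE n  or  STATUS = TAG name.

c1: issue SUB r1<-Add1 | r0:6,r1:Add1,r2:4,r3:7,r4:7
c2: issue ADD r2<-Add2 | r0:6,r1:Add1,r2:Add2,r3:7,r4:7
c3: stall | r0:6,r1:Add1,r2:Add2,r3:7,r4:7
c4: CDB Add1=-3; issue SUB r3<-Add1 | r0:6,r1:-3,r2:Add2,r3:Add1,r4:7
c5: issue MUL r0<-Mul1 | r0:Mul1,r1:-3,r2:Add2,r3:Add1,r4:7
c6: issue MUL r3<-Mul2 | r0:Mul1,r1:-3,r2:Add2,r3:Mul2,r4:7
c7: CDB Add1=-1; issue ADD r1<-Add1 | r0:Mul1,r1:Add1,r2:Add2,r3:Mul2,r4:7
c8: CDB Add2=1 | r0:Mul1,r1:Add1,r2:1,r3:Mul2,r4:7
c9: - | r0:Mul1,r1:Add1,r2:1,r3:Mul2,r4:7

STATUS = TAG Add1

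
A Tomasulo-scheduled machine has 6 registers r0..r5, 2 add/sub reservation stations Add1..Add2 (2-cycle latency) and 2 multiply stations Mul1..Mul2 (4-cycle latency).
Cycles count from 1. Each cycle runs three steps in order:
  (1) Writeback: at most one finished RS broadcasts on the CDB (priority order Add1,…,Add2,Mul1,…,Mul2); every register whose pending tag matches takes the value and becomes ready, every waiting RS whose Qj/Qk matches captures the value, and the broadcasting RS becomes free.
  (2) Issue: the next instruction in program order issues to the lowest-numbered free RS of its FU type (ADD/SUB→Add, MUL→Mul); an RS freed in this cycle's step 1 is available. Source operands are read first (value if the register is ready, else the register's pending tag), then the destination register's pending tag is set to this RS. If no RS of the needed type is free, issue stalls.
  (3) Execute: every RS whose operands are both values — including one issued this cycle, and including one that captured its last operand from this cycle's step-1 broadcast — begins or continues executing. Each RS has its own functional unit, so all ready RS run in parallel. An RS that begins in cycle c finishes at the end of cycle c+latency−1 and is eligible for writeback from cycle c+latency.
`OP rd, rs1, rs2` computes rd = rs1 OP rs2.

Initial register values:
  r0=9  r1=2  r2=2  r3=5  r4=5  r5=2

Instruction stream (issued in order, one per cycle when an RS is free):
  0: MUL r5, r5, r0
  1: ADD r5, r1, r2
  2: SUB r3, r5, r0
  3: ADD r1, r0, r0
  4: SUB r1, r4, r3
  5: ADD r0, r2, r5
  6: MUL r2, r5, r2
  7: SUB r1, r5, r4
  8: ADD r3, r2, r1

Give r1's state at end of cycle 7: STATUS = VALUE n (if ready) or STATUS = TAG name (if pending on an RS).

c1: issue MUL r5<-Mul1 | r0:9,r1:2,r2:2,r3:5,r4:5,r5:Mul1
c2: issue ADD r5<-Add1 | r0:9,r1:2,r2:2,r3:5,r4:5,r5:Add1
c3: issue SUB r3<-Add2 | r0:9,r1:2,r2:2,r3:Add2,r4:5,r5:Add1
c4: CDB Add1=4; issue ADD r1<-Add1 | r0:9,r1:Add1,r2:2,r3:Add2,r4:5,r5:4
c5: CDB Mul1=18; stall | r0:9,r1:Add1,r2:2,r3:Add2,r4:5,r5:4
c6: CDB Add1=18; issue SUB r1<-Add1 | r0:9,r1:Add1,r2:2,r3:Add2,r4:5,r5:4
c7: CDB Add2=-5; issue ADD r0<-Add2 | r0:Add2,r1:Add1,r2:2,r3:-5,r4:5,r5:4

STATUS = TAG Add1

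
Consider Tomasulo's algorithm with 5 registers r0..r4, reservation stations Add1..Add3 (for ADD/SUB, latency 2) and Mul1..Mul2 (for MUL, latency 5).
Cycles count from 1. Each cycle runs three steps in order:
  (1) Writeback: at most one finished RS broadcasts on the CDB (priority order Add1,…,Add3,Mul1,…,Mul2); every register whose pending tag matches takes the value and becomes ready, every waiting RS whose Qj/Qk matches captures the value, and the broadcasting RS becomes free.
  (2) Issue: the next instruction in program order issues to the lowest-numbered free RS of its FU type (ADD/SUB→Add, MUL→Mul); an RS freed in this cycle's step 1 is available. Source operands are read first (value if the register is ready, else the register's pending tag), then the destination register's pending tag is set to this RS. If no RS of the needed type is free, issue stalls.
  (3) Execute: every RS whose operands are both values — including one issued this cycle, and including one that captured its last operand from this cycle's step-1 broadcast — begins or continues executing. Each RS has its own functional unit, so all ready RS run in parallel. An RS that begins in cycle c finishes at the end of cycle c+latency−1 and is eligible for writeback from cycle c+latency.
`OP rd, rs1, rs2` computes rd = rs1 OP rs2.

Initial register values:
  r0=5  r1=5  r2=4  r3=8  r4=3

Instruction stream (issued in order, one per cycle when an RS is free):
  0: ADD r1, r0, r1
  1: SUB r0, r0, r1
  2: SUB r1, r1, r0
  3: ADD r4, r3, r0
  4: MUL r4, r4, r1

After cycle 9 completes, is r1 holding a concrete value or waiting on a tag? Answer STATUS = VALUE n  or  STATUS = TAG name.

  c1: issue ADD r1<-Add1  regs: r0:5,r1:Add1,r2:4,r3:8,r4:3
  c2: issue SUB r0<-Add2  regs: r0:Add2,r1:Add1,r2:4,r3:8,r4:3
  c3: CDB Add1=10; issue SUB r1<-Add1  regs: r0:Add2,r1:Add1,r2:4,r3:8,r4:3
  c4: issue ADD r4<-Add3  regs: r0:Add2,r1:Add1,r2:4,r3:8,r4:Add3
  c5: CDB Add2=-5; issue MUL r4<-Mul1  regs: r0:-5,r1:Add1,r2:4,r3:8,r4:Mul1
  c6: -  regs: r0:-5,r1:Add1,r2:4,r3:8,r4:Mul1
  c7: CDB Add1=15  regs: r0:-5,r1:15,r2:4,r3:8,r4:Mul1
  c8: CDB Add3=3  regs: r0:-5,r1:15,r2:4,r3:8,r4:Mul1
  c9: -  regs: r0:-5,r1:15,r2:4,r3:8,r4:Mul1

STATUS = VALUE 15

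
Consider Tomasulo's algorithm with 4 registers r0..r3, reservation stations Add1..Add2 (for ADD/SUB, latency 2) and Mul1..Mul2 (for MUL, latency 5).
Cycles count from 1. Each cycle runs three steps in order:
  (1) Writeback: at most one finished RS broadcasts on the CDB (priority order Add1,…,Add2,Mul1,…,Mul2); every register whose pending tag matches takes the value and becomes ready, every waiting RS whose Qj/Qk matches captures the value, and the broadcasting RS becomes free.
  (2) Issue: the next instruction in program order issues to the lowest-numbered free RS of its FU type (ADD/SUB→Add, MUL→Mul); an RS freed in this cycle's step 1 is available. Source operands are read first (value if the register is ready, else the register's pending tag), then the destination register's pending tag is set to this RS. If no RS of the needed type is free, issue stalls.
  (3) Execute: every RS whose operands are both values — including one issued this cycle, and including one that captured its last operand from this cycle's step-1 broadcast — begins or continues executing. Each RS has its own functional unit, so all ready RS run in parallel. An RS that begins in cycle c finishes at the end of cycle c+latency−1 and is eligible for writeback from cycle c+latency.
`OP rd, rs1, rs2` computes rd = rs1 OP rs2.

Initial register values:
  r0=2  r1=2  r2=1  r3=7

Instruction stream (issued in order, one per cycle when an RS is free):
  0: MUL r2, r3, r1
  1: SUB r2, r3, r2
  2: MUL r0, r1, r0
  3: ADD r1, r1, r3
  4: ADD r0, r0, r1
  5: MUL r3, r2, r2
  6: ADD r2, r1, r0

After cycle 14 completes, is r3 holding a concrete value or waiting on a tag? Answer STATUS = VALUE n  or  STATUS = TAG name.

cycle 1: issue MUL r2<-Mul1 // r0:2,r1:2,r2:Mul1,r3:7
cycle 2: issue SUB r2<-Add1 // r0:2,r1:2,r2:Add1,r3:7
cycle 3: issue MUL r0<-Mul2 // r0:Mul2,r1:2,r2:Add1,r3:7
cycle 4: issue ADD r1<-Add2 // r0:Mul2,r1:Add2,r2:Add1,r3:7
cycle 5: stall // r0:Mul2,r1:Add2,r2:Add1,r3:7
cycle 6: CDB Add2=9; issue ADD r0<-Add2 // r0:Add2,r1:9,r2:Add1,r3:7
cycle 7: CDB Mul1=14; issue MUL r3<-Mul1 // r0:Add2,r1:9,r2:Add1,r3:Mul1
cycle 8: CDB Mul2=4; stall // r0:Add2,r1:9,r2:Add1,r3:Mul1
cycle 9: CDB Add1=-7; issue ADD r2<-Add1 // r0:Add2,r1:9,r2:Add1,r3:Mul1
cycle 10: CDB Add2=13 // r0:13,r1:9,r2:Add1,r3:Mul1
cycle 11: - // r0:13,r1:9,r2:Add1,r3:Mul1
cycle 12: CDB Add1=22 // r0:13,r1:9,r2:22,r3:Mul1
cycle 13: - // r0:13,r1:9,r2:22,r3:Mul1
cycle 14: CDB Mul1=49 // r0:13,r1:9,r2:22,r3:49

STATUS = VALUE 49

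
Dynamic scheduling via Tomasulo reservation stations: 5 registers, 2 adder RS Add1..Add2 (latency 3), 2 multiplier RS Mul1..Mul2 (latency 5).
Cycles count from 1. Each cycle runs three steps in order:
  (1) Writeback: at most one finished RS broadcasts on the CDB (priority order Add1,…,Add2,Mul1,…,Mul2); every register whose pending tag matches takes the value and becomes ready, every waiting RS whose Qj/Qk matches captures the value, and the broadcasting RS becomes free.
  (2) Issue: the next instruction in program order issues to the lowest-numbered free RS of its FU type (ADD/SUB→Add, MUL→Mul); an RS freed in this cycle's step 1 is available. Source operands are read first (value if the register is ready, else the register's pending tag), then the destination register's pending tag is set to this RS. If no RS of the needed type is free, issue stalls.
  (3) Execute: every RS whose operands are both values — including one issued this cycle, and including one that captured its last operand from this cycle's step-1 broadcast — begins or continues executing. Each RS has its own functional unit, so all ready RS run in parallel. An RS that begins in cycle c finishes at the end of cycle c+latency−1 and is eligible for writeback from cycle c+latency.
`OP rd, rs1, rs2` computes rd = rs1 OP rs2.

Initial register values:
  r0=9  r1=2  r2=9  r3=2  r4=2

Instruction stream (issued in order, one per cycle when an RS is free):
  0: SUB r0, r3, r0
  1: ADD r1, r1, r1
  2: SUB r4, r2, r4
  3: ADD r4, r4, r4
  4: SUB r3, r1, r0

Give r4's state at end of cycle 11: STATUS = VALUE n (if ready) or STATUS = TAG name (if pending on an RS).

c1: issue SUB r0<-Add1 | r0:Add1,r1:2,r2:9,r3:2,r4:2
c2: issue ADD r1<-Add2 | r0:Add1,r1:Add2,r2:9,r3:2,r4:2
c3: stall | r0:Add1,r1:Add2,r2:9,r3:2,r4:2
c4: CDB Add1=-7; issue SUB r4<-Add1 | r0:-7,r1:Add2,r2:9,r3:2,r4:Add1
c5: CDB Add2=4; issue ADD r4<-Add2 | r0:-7,r1:4,r2:9,r3:2,r4:Add2
c6: stall | r0:-7,r1:4,r2:9,r3:2,r4:Add2
c7: CDB Add1=7; issue SUB r3<-Add1 | r0:-7,r1:4,r2:9,r3:Add1,r4:Add2
c8: - | r0:-7,r1:4,r2:9,r3:Add1,r4:Add2
c9: - | r0:-7,r1:4,r2:9,r3:Add1,r4:Add2
c10: CDB Add1=11 | r0:-7,r1:4,r2:9,r3:11,r4:Add2
c11: CDB Add2=14 | r0:-7,r1:4,r2:9,r3:11,r4:14

STATUS = VALUE 14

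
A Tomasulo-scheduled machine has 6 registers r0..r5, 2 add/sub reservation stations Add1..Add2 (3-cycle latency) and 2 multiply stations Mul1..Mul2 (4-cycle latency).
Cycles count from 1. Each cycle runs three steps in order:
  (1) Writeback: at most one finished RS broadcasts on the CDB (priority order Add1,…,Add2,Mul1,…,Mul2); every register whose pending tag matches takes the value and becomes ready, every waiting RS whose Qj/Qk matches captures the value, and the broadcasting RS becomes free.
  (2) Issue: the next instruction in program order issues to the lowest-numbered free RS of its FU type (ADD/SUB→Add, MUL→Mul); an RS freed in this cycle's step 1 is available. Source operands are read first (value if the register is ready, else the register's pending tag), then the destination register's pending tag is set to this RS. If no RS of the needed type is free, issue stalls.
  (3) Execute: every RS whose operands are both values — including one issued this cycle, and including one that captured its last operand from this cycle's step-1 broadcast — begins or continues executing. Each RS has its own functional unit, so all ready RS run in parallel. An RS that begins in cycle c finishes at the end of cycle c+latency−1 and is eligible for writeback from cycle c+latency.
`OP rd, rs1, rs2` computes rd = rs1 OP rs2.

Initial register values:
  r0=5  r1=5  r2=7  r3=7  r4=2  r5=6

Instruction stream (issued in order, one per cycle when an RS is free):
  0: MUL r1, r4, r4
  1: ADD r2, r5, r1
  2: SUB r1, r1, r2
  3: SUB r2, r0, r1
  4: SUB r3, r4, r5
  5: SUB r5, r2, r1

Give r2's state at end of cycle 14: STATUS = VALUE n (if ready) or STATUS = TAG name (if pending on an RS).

  c1: issue MUL r1<-Mul1  regs: r0:5,r1:Mul1,r2:7,r3:7,r4:2,r5:6
  c2: issue ADD r2<-Add1  regs: r0:5,r1:Mul1,r2:Add1,r3:7,r4:2,r5:6
  c3: issue SUB r1<-Add2  regs: r0:5,r1:Add2,r2:Add1,r3:7,r4:2,r5:6
  c4: stall  regs: r0:5,r1:Add2,r2:Add1,r3:7,r4:2,r5:6
  c5: CDB Mul1=4; stall  regs: r0:5,r1:Add2,r2:Add1,r3:7,r4:2,r5:6
  c6: stall  regs: r0:5,r1:Add2,r2:Add1,r3:7,r4:2,r5:6
  c7: stall  regs: r0:5,r1:Add2,r2:Add1,r3:7,r4:2,r5:6
  c8: CDB Add1=10; issue SUB r2<-Add1  regs: r0:5,r1:Add2,r2:Add1,r3:7,r4:2,r5:6
  c9: stall  regs: r0:5,r1:Add2,r2:Add1,r3:7,r4:2,r5:6
  c10: stall  regs: r0:5,r1:Add2,r2:Add1,r3:7,r4:2,r5:6
  c11: CDB Add2=-6; issue SUB r3<-Add2  regs: r0:5,r1:-6,r2:Add1,r3:Add2,r4:2,r5:6
  c12: stall  regs: r0:5,r1:-6,r2:Add1,r3:Add2,r4:2,r5:6
  c13: stall  regs: r0:5,r1:-6,r2:Add1,r3:Add2,r4:2,r5:6
  c14: CDB Add1=11; issue SUB r5<-Add1  regs: r0:5,r1:-6,r2:11,r3:Add2,r4:2,r5:Add1

STATUS = VALUE 11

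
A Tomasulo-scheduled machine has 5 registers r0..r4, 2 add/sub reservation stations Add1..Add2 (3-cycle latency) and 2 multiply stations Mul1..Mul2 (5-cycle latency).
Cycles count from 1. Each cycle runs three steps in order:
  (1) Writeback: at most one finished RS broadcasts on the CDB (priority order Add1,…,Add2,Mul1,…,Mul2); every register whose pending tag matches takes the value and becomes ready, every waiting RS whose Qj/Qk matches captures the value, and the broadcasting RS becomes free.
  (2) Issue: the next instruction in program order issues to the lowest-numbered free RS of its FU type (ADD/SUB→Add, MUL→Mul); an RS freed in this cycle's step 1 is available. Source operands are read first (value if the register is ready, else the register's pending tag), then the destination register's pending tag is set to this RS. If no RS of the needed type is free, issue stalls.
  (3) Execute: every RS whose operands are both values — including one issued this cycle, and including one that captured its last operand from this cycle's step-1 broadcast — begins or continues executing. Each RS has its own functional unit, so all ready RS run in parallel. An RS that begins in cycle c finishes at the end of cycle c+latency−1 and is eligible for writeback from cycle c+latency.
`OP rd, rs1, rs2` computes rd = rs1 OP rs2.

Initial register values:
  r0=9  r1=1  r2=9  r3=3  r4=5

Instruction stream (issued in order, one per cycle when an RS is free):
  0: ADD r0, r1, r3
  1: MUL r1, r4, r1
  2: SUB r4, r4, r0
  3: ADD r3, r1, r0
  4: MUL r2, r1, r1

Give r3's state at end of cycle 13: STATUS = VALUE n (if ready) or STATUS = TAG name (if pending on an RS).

  c1: issue ADD r0<-Add1  regs: r0:Add1,r1:1,r2:9,r3:3,r4:5
  c2: issue MUL r1<-Mul1  regs: r0:Add1,r1:Mul1,r2:9,r3:3,r4:5
  c3: issue SUB r4<-Add2  regs: r0:Add1,r1:Mul1,r2:9,r3:3,r4:Add2
  c4: CDB Add1=4; issue ADD r3<-Add1  regs: r0:4,r1:Mul1,r2:9,r3:Add1,r4:Add2
  c5: issue MUL r2<-Mul2  regs: r0:4,r1:Mul1,r2:Mul2,r3:Add1,r4:Add2
  c6: -  regs: r0:4,r1:Mul1,r2:Mul2,r3:Add1,r4:Add2
  c7: CDB Add2=1  regs: r0:4,r1:Mul1,r2:Mul2,r3:Add1,r4:1
  c8: CDB Mul1=5  regs: r0:4,r1:5,r2:Mul2,r3:Add1,r4:1
  c9: -  regs: r0:4,r1:5,r2:Mul2,r3:Add1,r4:1
  c10: -  regs: r0:4,r1:5,r2:Mul2,r3:Add1,r4:1
  c11: CDB Add1=9  regs: r0:4,r1:5,r2:Mul2,r3:9,r4:1
  c12: -  regs: r0:4,r1:5,r2:Mul2,r3:9,r4:1
  c13: CDB Mul2=25  regs: r0:4,r1:5,r2:25,r3:9,r4:1

STATUS = VALUE 9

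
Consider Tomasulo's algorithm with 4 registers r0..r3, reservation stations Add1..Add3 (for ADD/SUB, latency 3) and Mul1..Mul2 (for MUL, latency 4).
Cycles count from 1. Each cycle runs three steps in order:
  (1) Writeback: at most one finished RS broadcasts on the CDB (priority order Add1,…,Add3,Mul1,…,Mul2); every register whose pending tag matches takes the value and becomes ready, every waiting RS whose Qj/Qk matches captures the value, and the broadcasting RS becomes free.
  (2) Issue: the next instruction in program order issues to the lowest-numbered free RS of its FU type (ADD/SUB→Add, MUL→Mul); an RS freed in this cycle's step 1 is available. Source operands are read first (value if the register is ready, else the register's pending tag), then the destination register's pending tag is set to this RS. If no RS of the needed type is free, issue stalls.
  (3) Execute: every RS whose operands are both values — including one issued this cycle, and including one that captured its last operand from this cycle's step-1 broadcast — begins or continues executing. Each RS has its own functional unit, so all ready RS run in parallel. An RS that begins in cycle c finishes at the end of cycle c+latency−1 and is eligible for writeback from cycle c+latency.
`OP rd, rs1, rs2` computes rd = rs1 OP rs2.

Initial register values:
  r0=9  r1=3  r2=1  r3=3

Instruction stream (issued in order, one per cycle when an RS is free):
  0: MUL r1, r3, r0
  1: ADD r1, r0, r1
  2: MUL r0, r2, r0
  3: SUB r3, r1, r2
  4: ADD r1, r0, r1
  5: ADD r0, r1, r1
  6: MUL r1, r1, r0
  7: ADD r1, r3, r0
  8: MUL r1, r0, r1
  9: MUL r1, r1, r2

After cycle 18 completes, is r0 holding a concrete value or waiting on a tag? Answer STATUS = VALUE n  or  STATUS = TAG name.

cycle 1: issue MUL r1<-Mul1 // r0:9,r1:Mul1,r2:1,r3:3
cycle 2: issue ADD r1<-Add1 // r0:9,r1:Add1,r2:1,r3:3
cycle 3: issue MUL r0<-Mul2 // r0:Mul2,r1:Add1,r2:1,r3:3
cycle 4: issue SUB r3<-Add2 // r0:Mul2,r1:Add1,r2:1,r3:Add2
cycle 5: CDB Mul1=27; issue ADD r1<-Add3 // r0:Mul2,r1:Add3,r2:1,r3:Add2
cycle 6: stall // r0:Mul2,r1:Add3,r2:1,r3:Add2
cycle 7: CDB Mul2=9; stall // r0:9,r1:Add3,r2:1,r3:Add2
cycle 8: CDB Add1=36; issue ADD r0<-Add1 // r0:Add1,r1:Add3,r2:1,r3:Add2
cycle 9: issue MUL r1<-Mul1 // r0:Add1,r1:Mul1,r2:1,r3:Add2
cycle 10: stall // r0:Add1,r1:Mul1,r2:1,r3:Add2
cycle 11: CDB Add2=35; issue ADD r1<-Add2 // r0:Add1,r1:Add2,r2:1,r3:35
cycle 12: CDB Add3=45; issue MUL r1<-Mul2 // r0:Add1,r1:Mul2,r2:1,r3:35
cycle 13: stall // r0:Add1,r1:Mul2,r2:1,r3:35
cycle 14: stall // r0:Add1,r1:Mul2,r2:1,r3:35
cycle 15: CDB Add1=90; stall // r0:90,r1:Mul2,r2:1,r3:35
cycle 16: stall // r0:90,r1:Mul2,r2:1,r3:35
cycle 17: stall // r0:90,r1:Mul2,r2:1,r3:35
cycle 18: CDB Add2=125; stall // r0:90,r1:Mul2,r2:1,r3:35

STATUS = VALUE 90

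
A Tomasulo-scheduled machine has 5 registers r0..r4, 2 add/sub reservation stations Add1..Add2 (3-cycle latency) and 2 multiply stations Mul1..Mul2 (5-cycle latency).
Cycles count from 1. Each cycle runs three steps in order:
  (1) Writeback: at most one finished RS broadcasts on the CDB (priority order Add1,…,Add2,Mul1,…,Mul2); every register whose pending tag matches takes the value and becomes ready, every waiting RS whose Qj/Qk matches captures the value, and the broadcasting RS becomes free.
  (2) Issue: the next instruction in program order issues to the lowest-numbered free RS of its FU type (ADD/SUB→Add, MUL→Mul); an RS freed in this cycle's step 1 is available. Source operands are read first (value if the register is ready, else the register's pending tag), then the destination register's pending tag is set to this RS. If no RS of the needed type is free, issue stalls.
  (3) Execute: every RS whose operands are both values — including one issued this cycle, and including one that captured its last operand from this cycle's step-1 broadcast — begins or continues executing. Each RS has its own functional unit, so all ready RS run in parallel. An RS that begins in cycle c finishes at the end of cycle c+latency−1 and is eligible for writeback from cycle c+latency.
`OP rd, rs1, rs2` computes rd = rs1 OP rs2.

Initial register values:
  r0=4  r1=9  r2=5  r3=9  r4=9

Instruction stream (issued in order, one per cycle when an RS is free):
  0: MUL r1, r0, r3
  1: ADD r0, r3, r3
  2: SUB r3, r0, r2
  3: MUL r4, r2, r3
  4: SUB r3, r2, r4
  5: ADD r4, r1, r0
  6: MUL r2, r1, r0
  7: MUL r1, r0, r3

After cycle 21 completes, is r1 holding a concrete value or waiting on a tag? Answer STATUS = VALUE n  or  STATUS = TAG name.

STATUS = VALUE -1080

cycle 1: issue MUL r1<-Mul1 // r0:4,r1:Mul1,r2:5,r3:9,r4:9
cycle 2: issue ADD r0<-Add1 // r0:Add1,r1:Mul1,r2:5,r3:9,r4:9
cycle 3: issue SUB r3<-Add2 // r0:Add1,r1:Mul1,r2:5,r3:Add2,r4:9
cycle 4: issue MUL r4<-Mul2 // r0:Add1,r1:Mul1,r2:5,r3:Add2,r4:Mul2
cycle 5: CDB Add1=18; issue SUB r3<-Add1 // r0:18,r1:Mul1,r2:5,r3:Add1,r4:Mul2
cycle 6: CDB Mul1=36; stall // r0:18,r1:36,r2:5,r3:Add1,r4:Mul2
cycle 7: stall // r0:18,r1:36,r2:5,r3:Add1,r4:Mul2
cycle 8: CDB Add2=13; issue ADD r4<-Add2 // r0:18,r1:36,r2:5,r3:Add1,r4:Add2
cycle 9: issue MUL r2<-Mul1 // r0:18,r1:36,r2:Mul1,r3:Add1,r4:Add2
cycle 10: stall // r0:18,r1:36,r2:Mul1,r3:Add1,r4:Add2
cycle 11: CDB Add2=54; stall // r0:18,r1:36,r2:Mul1,r3:Add1,r4:54
cycle 12: stall // r0:18,r1:36,r2:Mul1,r3:Add1,r4:54
cycle 13: CDB Mul2=65; issue MUL r1<-Mul2 // r0:18,r1:Mul2,r2:Mul1,r3:Add1,r4:54
cycle 14: CDB Mul1=648 // r0:18,r1:Mul2,r2:648,r3:Add1,r4:54
cycle 15: - // r0:18,r1:Mul2,r2:648,r3:Add1,r4:54
cycle 16: CDB Add1=-60 // r0:18,r1:Mul2,r2:648,r3:-60,r4:54
cycle 17: - // r0:18,r1:Mul2,r2:648,r3:-60,r4:54
cycle 18: - // r0:18,r1:Mul2,r2:648,r3:-60,r4:54
cycle 19: - // r0:18,r1:Mul2,r2:648,r3:-60,r4:54
cycle 20: - // r0:18,r1:Mul2,r2:648,r3:-60,r4:54
cycle 21: CDB Mul2=-1080 // r0:18,r1:-1080,r2:648,r3:-60,r4:54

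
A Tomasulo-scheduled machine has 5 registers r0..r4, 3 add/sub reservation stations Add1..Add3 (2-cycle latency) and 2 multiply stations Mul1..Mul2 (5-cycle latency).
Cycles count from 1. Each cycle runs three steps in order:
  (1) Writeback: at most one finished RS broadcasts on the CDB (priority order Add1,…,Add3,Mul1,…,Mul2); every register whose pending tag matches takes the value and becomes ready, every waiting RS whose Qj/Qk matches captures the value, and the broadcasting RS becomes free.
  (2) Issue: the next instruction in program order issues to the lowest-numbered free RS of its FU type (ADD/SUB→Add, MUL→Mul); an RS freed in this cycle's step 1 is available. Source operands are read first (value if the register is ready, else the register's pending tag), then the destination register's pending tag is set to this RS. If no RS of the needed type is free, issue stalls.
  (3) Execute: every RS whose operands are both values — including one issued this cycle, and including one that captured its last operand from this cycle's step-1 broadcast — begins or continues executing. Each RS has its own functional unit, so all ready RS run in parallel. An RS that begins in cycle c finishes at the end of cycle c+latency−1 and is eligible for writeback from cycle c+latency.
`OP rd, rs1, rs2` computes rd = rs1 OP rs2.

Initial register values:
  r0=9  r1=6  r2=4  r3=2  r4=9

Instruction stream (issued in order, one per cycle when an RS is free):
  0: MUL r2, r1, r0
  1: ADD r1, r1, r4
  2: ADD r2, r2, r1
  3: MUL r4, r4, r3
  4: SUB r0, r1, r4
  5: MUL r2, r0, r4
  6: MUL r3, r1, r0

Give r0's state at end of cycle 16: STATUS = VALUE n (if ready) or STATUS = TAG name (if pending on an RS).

STATUS = VALUE -3

c1: issue MUL r2<-Mul1 | r0:9,r1:6,r2:Mul1,r3:2,r4:9
c2: issue ADD r1<-Add1 | r0:9,r1:Add1,r2:Mul1,r3:2,r4:9
c3: issue ADD r2<-Add2 | r0:9,r1:Add1,r2:Add2,r3:2,r4:9
c4: CDB Add1=15; issue MUL r4<-Mul2 | r0:9,r1:15,r2:Add2,r3:2,r4:Mul2
c5: issue SUB r0<-Add1 | r0:Add1,r1:15,r2:Add2,r3:2,r4:Mul2
c6: CDB Mul1=54; issue MUL r2<-Mul1 | r0:Add1,r1:15,r2:Mul1,r3:2,r4:Mul2
c7: stall | r0:Add1,r1:15,r2:Mul1,r3:2,r4:Mul2
c8: CDB Add2=69; stall | r0:Add1,r1:15,r2:Mul1,r3:2,r4:Mul2
c9: CDB Mul2=18; issue MUL r3<-Mul2 | r0:Add1,r1:15,r2:Mul1,r3:Mul2,r4:18
c10: - | r0:Add1,r1:15,r2:Mul1,r3:Mul2,r4:18
c11: CDB Add1=-3 | r0:-3,r1:15,r2:Mul1,r3:Mul2,r4:18
c12: - | r0:-3,r1:15,r2:Mul1,r3:Mul2,r4:18
c13: - | r0:-3,r1:15,r2:Mul1,r3:Mul2,r4:18
c14: - | r0:-3,r1:15,r2:Mul1,r3:Mul2,r4:18
c15: - | r0:-3,r1:15,r2:Mul1,r3:Mul2,r4:18
c16: CDB Mul1=-54 | r0:-3,r1:15,r2:-54,r3:Mul2,r4:18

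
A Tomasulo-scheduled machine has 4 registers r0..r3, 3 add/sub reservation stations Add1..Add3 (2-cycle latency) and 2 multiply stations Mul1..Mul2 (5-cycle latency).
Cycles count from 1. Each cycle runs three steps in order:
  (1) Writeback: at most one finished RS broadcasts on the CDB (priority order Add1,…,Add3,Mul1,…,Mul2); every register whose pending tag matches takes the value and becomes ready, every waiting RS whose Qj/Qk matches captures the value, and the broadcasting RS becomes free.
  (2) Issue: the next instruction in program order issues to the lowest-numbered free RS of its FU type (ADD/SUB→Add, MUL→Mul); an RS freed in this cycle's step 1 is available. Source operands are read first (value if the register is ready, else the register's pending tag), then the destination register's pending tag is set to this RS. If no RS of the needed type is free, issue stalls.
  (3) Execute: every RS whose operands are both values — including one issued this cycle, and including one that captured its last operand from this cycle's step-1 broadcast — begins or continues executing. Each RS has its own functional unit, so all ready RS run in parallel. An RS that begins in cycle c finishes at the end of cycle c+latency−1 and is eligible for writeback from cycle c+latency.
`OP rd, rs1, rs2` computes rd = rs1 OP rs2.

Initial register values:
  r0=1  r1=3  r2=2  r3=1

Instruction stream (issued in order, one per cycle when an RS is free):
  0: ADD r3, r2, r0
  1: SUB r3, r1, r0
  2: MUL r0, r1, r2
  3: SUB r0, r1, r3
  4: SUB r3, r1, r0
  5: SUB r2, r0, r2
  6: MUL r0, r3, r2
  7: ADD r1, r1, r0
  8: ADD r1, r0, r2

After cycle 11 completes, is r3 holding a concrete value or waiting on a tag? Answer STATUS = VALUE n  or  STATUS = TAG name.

STATUS = VALUE 2

cycle 1: issue ADD r3<-Add1 // r0:1,r1:3,r2:2,r3:Add1
cycle 2: issue SUB r3<-Add2 // r0:1,r1:3,r2:2,r3:Add2
cycle 3: CDB Add1=3; issue MUL r0<-Mul1 // r0:Mul1,r1:3,r2:2,r3:Add2
cycle 4: CDB Add2=2; issue SUB r0<-Add1 // r0:Add1,r1:3,r2:2,r3:2
cycle 5: issue SUB r3<-Add2 // r0:Add1,r1:3,r2:2,r3:Add2
cycle 6: CDB Add1=1; issue SUB r2<-Add1 // r0:1,r1:3,r2:Add1,r3:Add2
cycle 7: issue MUL r0<-Mul2 // r0:Mul2,r1:3,r2:Add1,r3:Add2
cycle 8: CDB Add1=-1; issue ADD r1<-Add1 // r0:Mul2,r1:Add1,r2:-1,r3:Add2
cycle 9: CDB Add2=2; issue ADD r1<-Add2 // r0:Mul2,r1:Add2,r2:-1,r3:2
cycle 10: CDB Mul1=6 // r0:Mul2,r1:Add2,r2:-1,r3:2
cycle 11: - // r0:Mul2,r1:Add2,r2:-1,r3:2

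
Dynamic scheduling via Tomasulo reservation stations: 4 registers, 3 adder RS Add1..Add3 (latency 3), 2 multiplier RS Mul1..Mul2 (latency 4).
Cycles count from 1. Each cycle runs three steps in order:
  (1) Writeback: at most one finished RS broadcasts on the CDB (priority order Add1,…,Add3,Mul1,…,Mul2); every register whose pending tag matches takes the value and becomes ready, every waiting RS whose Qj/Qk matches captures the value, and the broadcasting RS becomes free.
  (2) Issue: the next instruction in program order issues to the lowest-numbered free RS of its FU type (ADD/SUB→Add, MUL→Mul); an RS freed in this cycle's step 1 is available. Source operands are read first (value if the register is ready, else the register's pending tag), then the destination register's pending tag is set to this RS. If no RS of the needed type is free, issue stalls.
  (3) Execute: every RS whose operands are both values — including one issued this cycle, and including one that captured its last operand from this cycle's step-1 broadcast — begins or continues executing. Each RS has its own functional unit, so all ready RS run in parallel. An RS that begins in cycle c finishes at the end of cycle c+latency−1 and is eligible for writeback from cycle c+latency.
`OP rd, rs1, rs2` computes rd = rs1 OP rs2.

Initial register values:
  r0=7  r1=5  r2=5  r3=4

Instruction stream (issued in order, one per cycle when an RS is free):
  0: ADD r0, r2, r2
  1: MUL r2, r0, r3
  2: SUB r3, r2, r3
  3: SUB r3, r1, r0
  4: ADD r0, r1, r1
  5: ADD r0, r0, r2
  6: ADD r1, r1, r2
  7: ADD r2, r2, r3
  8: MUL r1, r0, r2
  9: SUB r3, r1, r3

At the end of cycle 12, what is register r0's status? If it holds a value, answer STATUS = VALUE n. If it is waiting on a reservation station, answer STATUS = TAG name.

c1: issue ADD r0<-Add1 | r0:Add1,r1:5,r2:5,r3:4
c2: issue MUL r2<-Mul1 | r0:Add1,r1:5,r2:Mul1,r3:4
c3: issue SUB r3<-Add2 | r0:Add1,r1:5,r2:Mul1,r3:Add2
c4: CDB Add1=10; issue SUB r3<-Add1 | r0:10,r1:5,r2:Mul1,r3:Add1
c5: issue ADD r0<-Add3 | r0:Add3,r1:5,r2:Mul1,r3:Add1
c6: stall | r0:Add3,r1:5,r2:Mul1,r3:Add1
c7: CDB Add1=-5; issue ADD r0<-Add1 | r0:Add1,r1:5,r2:Mul1,r3:-5
c8: CDB Add3=10; issue ADD r1<-Add3 | r0:Add1,r1:Add3,r2:Mul1,r3:-5
c9: CDB Mul1=40; stall | r0:Add1,r1:Add3,r2:40,r3:-5
c10: stall | r0:Add1,r1:Add3,r2:40,r3:-5
c11: stall | r0:Add1,r1:Add3,r2:40,r3:-5
c12: CDB Add1=50; issue ADD r2<-Add1 | r0:50,r1:Add3,r2:Add1,r3:-5

STATUS = VALUE 50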